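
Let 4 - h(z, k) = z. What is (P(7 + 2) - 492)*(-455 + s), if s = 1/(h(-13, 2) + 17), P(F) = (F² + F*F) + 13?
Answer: 4903673/34 ≈ 1.4423e+5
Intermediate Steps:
h(z, k) = 4 - z
P(F) = 13 + 2*F² (P(F) = (F² + F²) + 13 = 2*F² + 13 = 13 + 2*F²)
s = 1/34 (s = 1/((4 - 1*(-13)) + 17) = 1/((4 + 13) + 17) = 1/(17 + 17) = 1/34 ≈ 0.029412)
(P(7 + 2) - 492)*(-455 + s) = ((13 + 2*(7 + 2)²) - 492)*(-455 + 1/34) = ((13 + 2*9²) - 492)*(-15469/34) = ((13 + 2*81) - 492)*(-15469/34) = ((13 + 162) - 492)*(-15469/34) = (175 - 492)*(-15469/34) = -317*(-15469/34) = 4903673/34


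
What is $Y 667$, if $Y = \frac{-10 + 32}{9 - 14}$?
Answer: $- \frac{14674}{5} \approx -2934.8$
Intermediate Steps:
$Y = - \frac{22}{5}$ ($Y = \frac{22}{-5} = 22 \left(- \frac{1}{5}\right) = - \frac{22}{5} \approx -4.4$)
$Y 667 = \left(- \frac{22}{5}\right) 667 = - \frac{14674}{5}$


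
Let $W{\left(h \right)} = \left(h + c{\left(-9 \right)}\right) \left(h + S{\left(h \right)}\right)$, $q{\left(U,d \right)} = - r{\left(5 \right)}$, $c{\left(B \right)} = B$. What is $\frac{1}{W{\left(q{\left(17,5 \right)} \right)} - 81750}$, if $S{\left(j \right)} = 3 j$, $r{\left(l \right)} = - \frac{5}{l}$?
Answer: $- \frac{1}{81782} \approx -1.2228 \cdot 10^{-5}$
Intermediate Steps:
$q{\left(U,d \right)} = 1$ ($q{\left(U,d \right)} = - \frac{-5}{5} = \left(-1\right) \left(-1\right) = 1$)
$W{\left(h \right)} = 4 h \left(-9 + h\right)$ ($W{\left(h \right)} = \left(h - 9\right) \left(h + 3 h\right) = \left(-9 + h\right) 4 h = 4 h \left(-9 + h\right)$)
$\frac{1}{W{\left(q{\left(17,5 \right)} \right)} - 81750} = \frac{1}{4 \cdot 1 \left(-9 + 1\right) - 81750} = \frac{1}{4 \cdot 1 \left(-8\right) - 81750} = \frac{1}{-32 - 81750} = \frac{1}{-81782} = - \frac{1}{81782}$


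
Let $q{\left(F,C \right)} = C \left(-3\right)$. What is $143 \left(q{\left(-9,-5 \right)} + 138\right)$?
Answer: $21879$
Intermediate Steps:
$q{\left(F,C \right)} = - 3 C$
$143 \left(q{\left(-9,-5 \right)} + 138\right) = 143 \left(\left(-3\right) \left(-5\right) + 138\right) = 143 \left(15 + 138\right) = 143 \cdot 153 = 21879$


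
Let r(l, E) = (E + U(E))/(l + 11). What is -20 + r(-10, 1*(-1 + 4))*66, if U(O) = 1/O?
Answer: 200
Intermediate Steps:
r(l, E) = (E + 1/E)/(11 + l) (r(l, E) = (E + 1/E)/(l + 11) = (E + 1/E)/(11 + l))
-20 + r(-10, 1*(-1 + 4))*66 = -20 + ((1 + (1*(-1 + 4))**2)/(((1*(-1 + 4)))*(11 - 10)))*66 = -20 + ((1 + (1*3)**2)/((1*3)*1))*66 = -20 + (1*(1 + 3**2)/3)*66 = -20 + ((1/3)*1*(1 + 9))*66 = -20 + ((1/3)*1*10)*66 = -20 + (10/3)*66 = -20 + 220 = 200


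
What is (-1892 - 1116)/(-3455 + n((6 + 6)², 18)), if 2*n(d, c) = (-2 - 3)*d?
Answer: 3008/3815 ≈ 0.78847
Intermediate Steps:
n(d, c) = -5*d/2 (n(d, c) = ((-2 - 3)*d)/2 = (-5*d)/2 = -5*d/2)
(-1892 - 1116)/(-3455 + n((6 + 6)², 18)) = (-1892 - 1116)/(-3455 - 5*(6 + 6)²/2) = -3008/(-3455 - 5/2*12²) = -3008/(-3455 - 5/2*144) = -3008/(-3455 - 360) = -3008/(-3815) = -3008*(-1/3815) = 3008/3815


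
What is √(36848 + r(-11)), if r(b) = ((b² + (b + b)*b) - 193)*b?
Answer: √34978 ≈ 187.02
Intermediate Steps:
r(b) = b*(-193 + 3*b²) (r(b) = ((b² + (2*b)*b) - 193)*b = ((b² + 2*b²) - 193)*b = (3*b² - 193)*b = (-193 + 3*b²)*b = b*(-193 + 3*b²))
√(36848 + r(-11)) = √(36848 - 11*(-193 + 3*(-11)²)) = √(36848 - 11*(-193 + 3*121)) = √(36848 - 11*(-193 + 363)) = √(36848 - 11*170) = √(36848 - 1870) = √34978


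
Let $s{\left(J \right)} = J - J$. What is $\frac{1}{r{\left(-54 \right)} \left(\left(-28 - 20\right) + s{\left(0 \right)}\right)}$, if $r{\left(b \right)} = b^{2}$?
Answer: $- \frac{1}{139968} \approx -7.1445 \cdot 10^{-6}$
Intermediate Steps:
$s{\left(J \right)} = 0$
$\frac{1}{r{\left(-54 \right)} \left(\left(-28 - 20\right) + s{\left(0 \right)}\right)} = \frac{1}{\left(-54\right)^{2} \left(\left(-28 - 20\right) + 0\right)} = \frac{1}{2916 \left(\left(-28 - 20\right) + 0\right)} = \frac{1}{2916 \left(-48 + 0\right)} = \frac{1}{2916 \left(-48\right)} = \frac{1}{-139968} = - \frac{1}{139968}$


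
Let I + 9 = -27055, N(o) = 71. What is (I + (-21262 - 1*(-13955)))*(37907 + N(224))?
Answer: -1305341838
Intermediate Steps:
I = -27064 (I = -9 - 27055 = -27064)
(I + (-21262 - 1*(-13955)))*(37907 + N(224)) = (-27064 + (-21262 - 1*(-13955)))*(37907 + 71) = (-27064 + (-21262 + 13955))*37978 = (-27064 - 7307)*37978 = -34371*37978 = -1305341838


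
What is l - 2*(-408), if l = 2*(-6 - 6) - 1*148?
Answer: 644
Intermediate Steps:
l = -172 (l = 2*(-12) - 148 = -24 - 148 = -172)
l - 2*(-408) = -172 - 2*(-408) = -172 + 816 = 644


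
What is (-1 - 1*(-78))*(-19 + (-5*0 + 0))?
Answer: -1463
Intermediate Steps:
(-1 - 1*(-78))*(-19 + (-5*0 + 0)) = (-1 + 78)*(-19 + (0 + 0)) = 77*(-19 + 0) = 77*(-19) = -1463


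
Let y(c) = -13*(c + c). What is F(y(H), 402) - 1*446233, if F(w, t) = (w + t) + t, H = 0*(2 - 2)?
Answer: -445429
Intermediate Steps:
H = 0 (H = 0*0 = 0)
y(c) = -26*c
F(w, t) = w + 2*t (F(w, t) = (t + w) + t = w + 2*t)
F(y(H), 402) - 1*446233 = (-26*0 + 2*402) - 1*446233 = (0 + 804) - 446233 = 804 - 446233 = -445429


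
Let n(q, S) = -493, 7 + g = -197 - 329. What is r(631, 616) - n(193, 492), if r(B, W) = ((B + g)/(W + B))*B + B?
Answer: 1463466/1247 ≈ 1173.6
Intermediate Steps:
g = -533 (g = -7 + (-197 - 329) = -7 - 526 = -533)
r(B, W) = B + B*(-533 + B)/(B + W) (r(B, W) = ((B - 533)/(W + B))*B + B = ((-533 + B)/(B + W))*B + B = B*(-533 + B)/(B + W) + B = B + B*(-533 + B)/(B + W))
r(631, 616) - n(193, 492) = 631*(-533 + 616 + 2*631)/(631 + 616) - 1*(-493) = 631*(-533 + 616 + 1262)/1247 + 493 = 631*(1/1247)*1345 + 493 = 848695/1247 + 493 = 1463466/1247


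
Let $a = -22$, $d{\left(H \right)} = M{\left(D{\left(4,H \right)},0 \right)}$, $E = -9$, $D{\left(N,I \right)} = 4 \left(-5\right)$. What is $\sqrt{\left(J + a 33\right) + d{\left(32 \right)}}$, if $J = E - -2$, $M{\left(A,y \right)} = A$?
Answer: $i \sqrt{753} \approx 27.441 i$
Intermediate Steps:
$D{\left(N,I \right)} = -20$
$d{\left(H \right)} = -20$
$J = -7$ ($J = -9 - -2 = -9 + 2 = -7$)
$\sqrt{\left(J + a 33\right) + d{\left(32 \right)}} = \sqrt{\left(-7 - 726\right) - 20} = \sqrt{-733 - 20} = \sqrt{-753} = i \sqrt{753}$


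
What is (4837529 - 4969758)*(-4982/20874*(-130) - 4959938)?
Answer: 6845039017770404/10437 ≈ 6.5584e+11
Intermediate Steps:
(4837529 - 4969758)*(-4982/20874*(-130) - 4959938) = -132229*(-4982*1/20874*(-130) - 4959938) = -132229*(-2491/10437*(-130) - 4959938) = -132229*(323830/10437 - 4959938) = -132229*(-51766549076/10437) = 6845039017770404/10437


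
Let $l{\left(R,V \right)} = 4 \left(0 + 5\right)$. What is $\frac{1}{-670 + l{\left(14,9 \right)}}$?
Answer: $- \frac{1}{650} \approx -0.0015385$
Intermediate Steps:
$l{\left(R,V \right)} = 20$ ($l{\left(R,V \right)} = 4 \cdot 5 = 20$)
$\frac{1}{-670 + l{\left(14,9 \right)}} = \frac{1}{-670 + 20} = \frac{1}{-650} = - \frac{1}{650}$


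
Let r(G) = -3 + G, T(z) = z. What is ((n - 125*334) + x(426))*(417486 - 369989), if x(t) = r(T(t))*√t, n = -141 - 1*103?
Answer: -1994589018 + 20091231*√426 ≈ -1.5799e+9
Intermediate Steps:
n = -244 (n = -141 - 103 = -244)
x(t) = √t*(-3 + t) (x(t) = (-3 + t)*√t = √t*(-3 + t))
((n - 125*334) + x(426))*(417486 - 369989) = ((-244 - 125*334) + √426*(-3 + 426))*(417486 - 369989) = ((-244 - 41750) + √426*423)*47497 = (-41994 + 423*√426)*47497 = -1994589018 + 20091231*√426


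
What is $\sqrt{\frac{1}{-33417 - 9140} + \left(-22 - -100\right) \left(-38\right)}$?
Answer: $\frac{i \sqrt{5368095252593}}{42557} \approx 54.443 i$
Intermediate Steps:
$\sqrt{\frac{1}{-33417 - 9140} + \left(-22 - -100\right) \left(-38\right)} = \sqrt{\frac{1}{-42557} + \left(-22 + 100\right) \left(-38\right)} = \sqrt{- \frac{1}{42557} + 78 \left(-38\right)} = \sqrt{- \frac{1}{42557} - 2964} = \sqrt{- \frac{126138949}{42557}} = \frac{i \sqrt{5368095252593}}{42557}$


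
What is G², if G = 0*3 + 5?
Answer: 25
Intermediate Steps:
G = 5 (G = 0 + 5 = 5)
G² = 5² = 25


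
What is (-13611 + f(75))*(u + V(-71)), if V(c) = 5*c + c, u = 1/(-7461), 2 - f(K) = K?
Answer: 43493047708/7461 ≈ 5.8294e+6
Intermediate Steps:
f(K) = 2 - K
u = -1/7461 ≈ -0.00013403
V(c) = 6*c
(-13611 + f(75))*(u + V(-71)) = (-13611 + (2 - 1*75))*(-1/7461 + 6*(-71)) = (-13611 + (2 - 75))*(-1/7461 - 426) = (-13611 - 73)*(-3178387/7461) = -13684*(-3178387/7461) = 43493047708/7461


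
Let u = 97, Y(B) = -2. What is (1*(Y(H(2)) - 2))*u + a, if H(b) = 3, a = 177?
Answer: -211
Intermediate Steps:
(1*(Y(H(2)) - 2))*u + a = (1*(-2 - 2))*97 + 177 = (1*(-4))*97 + 177 = -4*97 + 177 = -388 + 177 = -211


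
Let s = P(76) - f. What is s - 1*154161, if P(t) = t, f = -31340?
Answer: -122745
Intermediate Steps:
s = 31416 (s = 76 - 1*(-31340) = 76 + 31340 = 31416)
s - 1*154161 = 31416 - 1*154161 = 31416 - 154161 = -122745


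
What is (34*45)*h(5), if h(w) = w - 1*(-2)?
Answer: 10710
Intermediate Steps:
h(w) = 2 + w (h(w) = w + 2 = 2 + w)
(34*45)*h(5) = (34*45)*(2 + 5) = 1530*7 = 10710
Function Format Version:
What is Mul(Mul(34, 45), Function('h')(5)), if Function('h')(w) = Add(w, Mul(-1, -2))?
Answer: 10710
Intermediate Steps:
Function('h')(w) = Add(2, w) (Function('h')(w) = Add(w, 2) = Add(2, w))
Mul(Mul(34, 45), Function('h')(5)) = Mul(Mul(34, 45), Add(2, 5)) = Mul(1530, 7) = 10710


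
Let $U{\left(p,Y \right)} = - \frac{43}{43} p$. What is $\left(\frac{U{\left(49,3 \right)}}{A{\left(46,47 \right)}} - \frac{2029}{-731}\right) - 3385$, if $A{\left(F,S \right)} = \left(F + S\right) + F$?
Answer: $- \frac{343700253}{101609} \approx -3382.6$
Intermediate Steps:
$A{\left(F,S \right)} = S + 2 F$
$U{\left(p,Y \right)} = - p$ ($U{\left(p,Y \right)} = \left(-43\right) \frac{1}{43} p = - p$)
$\left(\frac{U{\left(49,3 \right)}}{A{\left(46,47 \right)}} - \frac{2029}{-731}\right) - 3385 = \left(\frac{\left(-1\right) 49}{47 + 2 \cdot 46} - \frac{2029}{-731}\right) - 3385 = \left(- \frac{49}{47 + 92} - - \frac{2029}{731}\right) - 3385 = \left(- \frac{49}{139} + \frac{2029}{731}\right) - 3385 = \frac{246212}{101609} - 3385 = - \frac{343700253}{101609}$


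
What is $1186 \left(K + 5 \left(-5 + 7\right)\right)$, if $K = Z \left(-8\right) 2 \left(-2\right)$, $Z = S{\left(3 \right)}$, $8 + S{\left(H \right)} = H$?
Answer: $-177900$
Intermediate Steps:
$S{\left(H \right)} = -8 + H$
$Z = -5$ ($Z = -8 + 3 = -5$)
$K = -160$ ($K = \left(-5\right) \left(-8\right) 2 \left(-2\right) = 40 \left(-4\right) = -160$)
$1186 \left(K + 5 \left(-5 + 7\right)\right) = 1186 \left(-160 + 5 \left(-5 + 7\right)\right) = 1186 \left(-160 + 5 \cdot 2\right) = 1186 \left(-160 + 10\right) = 1186 \left(-150\right) = -177900$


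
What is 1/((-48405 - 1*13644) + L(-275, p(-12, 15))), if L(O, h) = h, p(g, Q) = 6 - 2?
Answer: -1/62045 ≈ -1.6117e-5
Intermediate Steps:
p(g, Q) = 4
1/((-48405 - 1*13644) + L(-275, p(-12, 15))) = 1/((-48405 - 1*13644) + 4) = 1/((-48405 - 13644) + 4) = 1/(-62049 + 4) = 1/(-62045) = -1/62045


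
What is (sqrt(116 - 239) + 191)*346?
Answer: 66086 + 346*I*sqrt(123) ≈ 66086.0 + 3837.3*I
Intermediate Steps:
(sqrt(116 - 239) + 191)*346 = (sqrt(-123) + 191)*346 = (I*sqrt(123) + 191)*346 = (191 + I*sqrt(123))*346 = 66086 + 346*I*sqrt(123)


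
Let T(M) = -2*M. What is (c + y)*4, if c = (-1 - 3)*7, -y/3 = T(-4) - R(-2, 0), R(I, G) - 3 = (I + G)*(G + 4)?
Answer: -268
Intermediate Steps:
R(I, G) = 3 + (4 + G)*(G + I) (R(I, G) = 3 + (I + G)*(G + 4) = 3 + (G + I)*(4 + G) = 3 + (4 + G)*(G + I))
y = -39 (y = -3*(-2*(-4) - (3 + 0**2 + 4*0 + 4*(-2) + 0*(-2))) = -3*(8 - (3 + 0 + 0 - 8 + 0)) = -3*(8 - 1*(-5)) = -3*(8 + 5) = -3*13 = -39)
c = -28 (c = -4*7 = -28)
(c + y)*4 = (-28 - 39)*4 = -67*4 = -268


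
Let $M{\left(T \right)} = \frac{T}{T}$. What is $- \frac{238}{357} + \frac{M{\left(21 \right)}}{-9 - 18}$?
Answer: $- \frac{19}{27} \approx -0.7037$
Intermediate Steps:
$M{\left(T \right)} = 1$
$- \frac{238}{357} + \frac{M{\left(21 \right)}}{-9 - 18} = - \frac{238}{357} + 1 \frac{1}{-9 - 18} = \left(-238\right) \frac{1}{357} + 1 \frac{1}{-9 - 18} = - \frac{2}{3} + 1 \frac{1}{-27} = - \frac{2}{3} + 1 \left(- \frac{1}{27}\right) = - \frac{2}{3} - \frac{1}{27} = - \frac{19}{27}$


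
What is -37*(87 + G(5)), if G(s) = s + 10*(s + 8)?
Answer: -8214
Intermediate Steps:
G(s) = 80 + 11*s (G(s) = s + 10*(8 + s) = s + (80 + 10*s) = 80 + 11*s)
-37*(87 + G(5)) = -37*(87 + (80 + 11*5)) = -37*(87 + (80 + 55)) = -37*(87 + 135) = -37*222 = -8214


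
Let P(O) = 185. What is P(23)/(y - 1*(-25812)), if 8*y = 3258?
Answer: 740/104877 ≈ 0.0070559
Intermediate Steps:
y = 1629/4 (y = (1/8)*3258 = 1629/4 ≈ 407.25)
P(23)/(y - 1*(-25812)) = 185/(1629/4 - 1*(-25812)) = 185/(1629/4 + 25812) = 185/(104877/4) = 185*(4/104877) = 740/104877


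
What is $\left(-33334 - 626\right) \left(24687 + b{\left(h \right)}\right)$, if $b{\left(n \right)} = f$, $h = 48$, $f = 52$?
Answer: $-840136440$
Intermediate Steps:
$b{\left(n \right)} = 52$
$\left(-33334 - 626\right) \left(24687 + b{\left(h \right)}\right) = \left(-33334 - 626\right) \left(24687 + 52\right) = \left(-33960\right) 24739 = -840136440$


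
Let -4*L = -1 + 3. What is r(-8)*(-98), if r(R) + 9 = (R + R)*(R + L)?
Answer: -12446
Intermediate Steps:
L = -½ (L = -(-1 + 3)/4 = -¼*2 = -½ ≈ -0.50000)
r(R) = -9 + 2*R*(-½ + R) (r(R) = -9 + (R + R)*(R - ½) = -9 + (2*R)*(-½ + R) = -9 + 2*R*(-½ + R))
r(-8)*(-98) = (-9 - 1*(-8) + 2*(-8)²)*(-98) = (-9 + 8 + 2*64)*(-98) = (-9 + 8 + 128)*(-98) = 127*(-98) = -12446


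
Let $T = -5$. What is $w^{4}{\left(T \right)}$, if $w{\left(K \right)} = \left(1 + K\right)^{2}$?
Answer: $65536$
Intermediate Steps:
$w^{4}{\left(T \right)} = \left(\left(1 - 5\right)^{2}\right)^{4} = \left(\left(-4\right)^{2}\right)^{4} = 16^{4} = 65536$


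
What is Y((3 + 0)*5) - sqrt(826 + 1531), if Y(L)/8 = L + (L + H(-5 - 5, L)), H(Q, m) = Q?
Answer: 160 - sqrt(2357) ≈ 111.45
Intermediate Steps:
Y(L) = -80 + 16*L (Y(L) = 8*(L + (L + (-5 - 5))) = 8*(L + (L - 10)) = 8*(L + (-10 + L)) = 8*(-10 + 2*L) = -80 + 16*L)
Y((3 + 0)*5) - sqrt(826 + 1531) = (-80 + 16*((3 + 0)*5)) - sqrt(826 + 1531) = (-80 + 16*(3*5)) - sqrt(2357) = (-80 + 16*15) - sqrt(2357) = (-80 + 240) - sqrt(2357) = 160 - sqrt(2357)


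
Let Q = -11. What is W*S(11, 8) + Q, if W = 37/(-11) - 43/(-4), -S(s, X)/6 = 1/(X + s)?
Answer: -5573/418 ≈ -13.333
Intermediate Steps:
S(s, X) = -6/(X + s)
W = 325/44 (W = 37*(-1/11) - 43*(-¼) = -37/11 + 43/4 = 325/44 ≈ 7.3864)
W*S(11, 8) + Q = 325*(-6/(8 + 11))/44 - 11 = 325*(-6/19)/44 - 11 = 325*(-6*1/19)/44 - 11 = (325/44)*(-6/19) - 11 = -975/418 - 11 = -5573/418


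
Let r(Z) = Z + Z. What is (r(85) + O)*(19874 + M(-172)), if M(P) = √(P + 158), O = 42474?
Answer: 847506856 + 42644*I*√14 ≈ 8.4751e+8 + 1.5956e+5*I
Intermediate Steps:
r(Z) = 2*Z
M(P) = √(158 + P)
(r(85) + O)*(19874 + M(-172)) = (2*85 + 42474)*(19874 + √(158 - 172)) = (170 + 42474)*(19874 + √(-14)) = 42644*(19874 + I*√14) = 847506856 + 42644*I*√14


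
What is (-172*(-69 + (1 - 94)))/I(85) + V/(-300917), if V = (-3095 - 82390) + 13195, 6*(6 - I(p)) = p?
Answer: -50304965518/14744933 ≈ -3411.7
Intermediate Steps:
I(p) = 6 - p/6
V = -72290 (V = -85485 + 13195 = -72290)
(-172*(-69 + (1 - 94)))/I(85) + V/(-300917) = (-172*(-69 + (1 - 94)))/(6 - ⅙*85) - 72290/(-300917) = (-172*(-69 - 93))/(6 - 85/6) - 72290*(-1/300917) = (-172*(-162))/(-49/6) + 72290/300917 = 27864*(-6/49) + 72290/300917 = -167184/49 + 72290/300917 = -50304965518/14744933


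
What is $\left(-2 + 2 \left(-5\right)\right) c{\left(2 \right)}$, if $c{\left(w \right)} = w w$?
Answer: $-48$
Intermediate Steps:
$c{\left(w \right)} = w^{2}$
$\left(-2 + 2 \left(-5\right)\right) c{\left(2 \right)} = \left(-2 + 2 \left(-5\right)\right) 2^{2} = \left(-2 - 10\right) 4 = \left(-12\right) 4 = -48$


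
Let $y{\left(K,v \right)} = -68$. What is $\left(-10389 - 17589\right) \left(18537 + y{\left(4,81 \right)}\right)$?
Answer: $-516725682$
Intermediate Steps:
$\left(-10389 - 17589\right) \left(18537 + y{\left(4,81 \right)}\right) = \left(-10389 - 17589\right) \left(18537 - 68\right) = \left(-27978\right) 18469 = -516725682$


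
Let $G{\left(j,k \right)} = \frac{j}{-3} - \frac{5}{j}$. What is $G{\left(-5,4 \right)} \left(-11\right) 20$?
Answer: $- \frac{1760}{3} \approx -586.67$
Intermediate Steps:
$G{\left(j,k \right)} = - \frac{5}{j} - \frac{j}{3}$ ($G{\left(j,k \right)} = j \left(- \frac{1}{3}\right) - \frac{5}{j} = - \frac{j}{3} - \frac{5}{j} = - \frac{5}{j} - \frac{j}{3}$)
$G{\left(-5,4 \right)} \left(-11\right) 20 = \left(- \frac{5}{-5} - - \frac{5}{3}\right) \left(-11\right) 20 = \left(\left(-5\right) \left(- \frac{1}{5}\right) + \frac{5}{3}\right) \left(-11\right) 20 = \left(1 + \frac{5}{3}\right) \left(-11\right) 20 = \frac{8}{3} \left(-11\right) 20 = \left(- \frac{88}{3}\right) 20 = - \frac{1760}{3}$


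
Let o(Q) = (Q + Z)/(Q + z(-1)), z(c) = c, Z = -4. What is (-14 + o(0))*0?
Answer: 0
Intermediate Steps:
o(Q) = (-4 + Q)/(-1 + Q) (o(Q) = (Q - 4)/(Q - 1) = (-4 + Q)/(-1 + Q))
(-14 + o(0))*0 = (-14 + (-4 + 0)/(-1 + 0))*0 = (-14 - 4/(-1))*0 = (-14 - 1*(-4))*0 = (-14 + 4)*0 = -10*0 = 0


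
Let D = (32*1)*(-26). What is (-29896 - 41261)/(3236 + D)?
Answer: -71157/2404 ≈ -29.599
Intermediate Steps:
D = -832 (D = 32*(-26) = -832)
(-29896 - 41261)/(3236 + D) = (-29896 - 41261)/(3236 - 832) = -71157/2404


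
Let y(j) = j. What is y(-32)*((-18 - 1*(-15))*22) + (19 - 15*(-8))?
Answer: 2251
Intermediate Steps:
y(-32)*((-18 - 1*(-15))*22) + (19 - 15*(-8)) = -32*(-18 - 1*(-15))*22 + (19 - 15*(-8)) = -32*(-18 + 15)*22 + (19 + 120) = -(-96)*22 + 139 = -32*(-66) + 139 = 2112 + 139 = 2251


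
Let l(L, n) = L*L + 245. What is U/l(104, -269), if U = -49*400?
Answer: -19600/11061 ≈ -1.7720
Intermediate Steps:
l(L, n) = 245 + L² (l(L, n) = L² + 245 = 245 + L²)
U = -19600
U/l(104, -269) = -19600/(245 + 104²) = -19600/(245 + 10816) = -19600/11061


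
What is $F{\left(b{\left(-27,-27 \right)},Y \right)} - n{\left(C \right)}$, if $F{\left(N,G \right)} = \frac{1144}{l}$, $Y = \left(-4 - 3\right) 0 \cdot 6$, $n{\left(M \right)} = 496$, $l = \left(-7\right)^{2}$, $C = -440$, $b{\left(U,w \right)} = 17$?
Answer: $- \frac{23160}{49} \approx -472.65$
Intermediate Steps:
$l = 49$
$Y = 0$ ($Y = \left(-4 - 3\right) 0 \cdot 6 = \left(-7\right) 0 \cdot 6 = 0 \cdot 6 = 0$)
$F{\left(N,G \right)} = \frac{1144}{49}$
$F{\left(b{\left(-27,-27 \right)},Y \right)} - n{\left(C \right)} = \frac{1144}{49} - 496 = - \frac{23160}{49}$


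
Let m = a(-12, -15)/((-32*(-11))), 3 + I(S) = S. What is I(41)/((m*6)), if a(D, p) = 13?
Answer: 6688/39 ≈ 171.49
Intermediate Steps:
I(S) = -3 + S
m = 13/352 (m = 13/((-32*(-11))) = 13/352 ≈ 0.036932)
I(41)/((m*6)) = (-3 + 41)/(((13/352)*6)) = 38/(39/176) = 38*(176/39) = 6688/39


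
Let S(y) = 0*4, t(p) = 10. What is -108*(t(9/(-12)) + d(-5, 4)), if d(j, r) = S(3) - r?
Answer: -648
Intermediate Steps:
S(y) = 0
d(j, r) = -r (d(j, r) = 0 - r = -r)
-108*(t(9/(-12)) + d(-5, 4)) = -108*(10 - 1*4) = -108*(10 - 4) = -108*6 = -648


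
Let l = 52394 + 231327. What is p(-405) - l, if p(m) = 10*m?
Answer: -287771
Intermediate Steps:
l = 283721
p(-405) - l = 10*(-405) - 1*283721 = -4050 - 283721 = -287771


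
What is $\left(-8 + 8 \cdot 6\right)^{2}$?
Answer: $1600$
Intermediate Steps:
$\left(-8 + 8 \cdot 6\right)^{2} = \left(-8 + 48\right)^{2} = 40^{2} = 1600$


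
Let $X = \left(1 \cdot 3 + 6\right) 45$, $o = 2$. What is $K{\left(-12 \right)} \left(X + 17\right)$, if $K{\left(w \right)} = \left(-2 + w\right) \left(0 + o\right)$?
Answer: $-11816$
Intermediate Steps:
$X = 405$ ($X = \left(3 + 6\right) 45 = 9 \cdot 45 = 405$)
$K{\left(w \right)} = -4 + 2 w$ ($K{\left(w \right)} = \left(-2 + w\right) \left(0 + 2\right) = \left(-2 + w\right) 2 = -4 + 2 w$)
$K{\left(-12 \right)} \left(X + 17\right) = \left(-4 + 2 \left(-12\right)\right) \left(405 + 17\right) = \left(-4 - 24\right) 422 = \left(-28\right) 422 = -11816$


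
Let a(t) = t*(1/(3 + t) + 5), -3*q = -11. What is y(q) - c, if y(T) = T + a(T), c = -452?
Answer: 9491/20 ≈ 474.55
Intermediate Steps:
q = 11/3 (q = -1/3*(-11) = 11/3 ≈ 3.6667)
a(t) = t*(5 + 1/(3 + t))
y(T) = T + T*(16 + 5*T)/(3 + T)
y(q) - c = 11*(19 + 6*(11/3))/(3*(3 + 11/3)) - 1*(-452) = 11*(19 + 22)/(3*(20/3)) + 452 = (11/3)*(3/20)*41 + 452 = 451/20 + 452 = 9491/20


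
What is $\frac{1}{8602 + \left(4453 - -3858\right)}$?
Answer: $\frac{1}{16913} \approx 5.9126 \cdot 10^{-5}$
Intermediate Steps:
$\frac{1}{8602 + \left(4453 - -3858\right)} = \frac{1}{8602 + \left(4453 + 3858\right)} = \frac{1}{8602 + 8311} = \frac{1}{16913}$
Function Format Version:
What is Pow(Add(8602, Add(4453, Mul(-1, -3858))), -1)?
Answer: Rational(1, 16913) ≈ 5.9126e-5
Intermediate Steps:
Pow(Add(8602, Add(4453, Mul(-1, -3858))), -1) = Pow(Add(8602, Add(4453, 3858)), -1) = Pow(Add(8602, 8311), -1) = Pow(16913, -1) = Rational(1, 16913)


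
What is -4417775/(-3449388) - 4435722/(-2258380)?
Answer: 6319385235659/1947507217860 ≈ 3.2449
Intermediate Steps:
-4417775/(-3449388) - 4435722/(-2258380) = -4417775*(-1/3449388) - 4435722*(-1/2258380) = 4417775/3449388 + 2217861/1129190 = 6319385235659/1947507217860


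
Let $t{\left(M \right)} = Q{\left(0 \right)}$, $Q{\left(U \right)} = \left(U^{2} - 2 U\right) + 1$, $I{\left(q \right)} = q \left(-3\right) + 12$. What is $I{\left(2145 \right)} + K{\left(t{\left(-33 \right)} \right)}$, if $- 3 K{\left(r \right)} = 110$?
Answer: $- \frac{19379}{3} \approx -6459.7$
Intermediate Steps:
$I{\left(q \right)} = 12 - 3 q$ ($I{\left(q \right)} = - 3 q + 12 = 12 - 3 q$)
$Q{\left(U \right)} = 1 + U^{2} - 2 U$
$t{\left(M \right)} = 1$ ($t{\left(M \right)} = 1 + 0^{2} - 0 = 1 + 0 + 0 = 1$)
$K{\left(r \right)} = - \frac{110}{3}$ ($K{\left(r \right)} = \left(- \frac{1}{3}\right) 110 = - \frac{110}{3}$)
$I{\left(2145 \right)} + K{\left(t{\left(-33 \right)} \right)} = \left(12 - 6435\right) - \frac{110}{3} = -6423 - \frac{110}{3} = - \frac{19379}{3}$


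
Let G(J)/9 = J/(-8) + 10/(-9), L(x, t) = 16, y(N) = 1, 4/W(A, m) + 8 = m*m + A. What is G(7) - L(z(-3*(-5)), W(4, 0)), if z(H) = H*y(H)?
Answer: -271/8 ≈ -33.875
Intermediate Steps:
W(A, m) = 4/(-8 + A + m²) (W(A, m) = 4/(-8 + (m*m + A)) = 4/(-8 + (m² + A)) = 4/(-8 + (A + m²)) = 4/(-8 + A + m²))
z(H) = H (z(H) = H*1 = H)
G(J) = -10 - 9*J/8 (G(J) = 9*(J/(-8) + 10/(-9)) = 9*(J*(-⅛) + 10*(-⅑)) = 9*(-J/8 - 10/9) = 9*(-10/9 - J/8) = -10 - 9*J/8)
G(7) - L(z(-3*(-5)), W(4, 0)) = (-10 - 9/8*7) - 1*16 = (-10 - 63/8) - 16 = -143/8 - 16 = -271/8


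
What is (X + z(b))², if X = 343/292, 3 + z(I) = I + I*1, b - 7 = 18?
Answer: 197880489/85264 ≈ 2320.8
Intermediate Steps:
b = 25 (b = 7 + 18 = 25)
z(I) = -3 + 2*I (z(I) = -3 + (I + I*1) = -3 + (I + I) = -3 + 2*I)
X = 343/292 (X = 343*(1/292) = 343/292 ≈ 1.1747)
(X + z(b))² = (343/292 + (-3 + 2*25))² = (343/292 + (-3 + 50))² = (343/292 + 47)² = (14067/292)² = 197880489/85264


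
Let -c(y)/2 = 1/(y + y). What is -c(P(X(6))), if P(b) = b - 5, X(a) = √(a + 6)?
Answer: -5/13 - 2*√3/13 ≈ -0.65108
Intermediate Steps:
X(a) = √(6 + a)
P(b) = -5 + b
c(y) = -1/y (c(y) = -2/(y + y) = -2*1/(2*y) = -1/y)
-c(P(X(6))) = -(-1)/(-5 + √(6 + 6)) = -(-1)/(-5 + √12) = -(-1)/(-5 + 2*√3) = 1/(-5 + 2*√3)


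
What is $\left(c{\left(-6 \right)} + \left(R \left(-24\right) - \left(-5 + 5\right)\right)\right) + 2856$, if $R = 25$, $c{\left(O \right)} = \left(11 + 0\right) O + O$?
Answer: $2184$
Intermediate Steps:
$c{\left(O \right)} = 12 O$ ($c{\left(O \right)} = 11 O + O = 12 O$)
$\left(c{\left(-6 \right)} + \left(R \left(-24\right) - \left(-5 + 5\right)\right)\right) + 2856 = \left(12 \left(-6\right) + \left(25 \left(-24\right) - \left(-5 + 5\right)\right)\right) + 2856 = \left(-72 - 600\right) + 2856 = -672 + 2856 = 2184$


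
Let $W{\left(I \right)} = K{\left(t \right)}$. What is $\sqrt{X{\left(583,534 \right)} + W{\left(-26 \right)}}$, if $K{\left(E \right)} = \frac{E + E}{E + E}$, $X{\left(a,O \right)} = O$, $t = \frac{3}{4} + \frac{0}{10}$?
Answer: $\sqrt{535} \approx 23.13$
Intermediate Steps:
$t = \frac{3}{4}$ ($t = 3 \cdot \frac{1}{4} + 0 \cdot \frac{1}{10} = \frac{3}{4} + 0 = \frac{3}{4} \approx 0.75$)
$K{\left(E \right)} = 1$ ($K{\left(E \right)} = \frac{2 E}{2 E} = 2 E \frac{1}{2 E} = 1$)
$W{\left(I \right)} = 1$
$\sqrt{X{\left(583,534 \right)} + W{\left(-26 \right)}} = \sqrt{534 + 1} = \sqrt{535}$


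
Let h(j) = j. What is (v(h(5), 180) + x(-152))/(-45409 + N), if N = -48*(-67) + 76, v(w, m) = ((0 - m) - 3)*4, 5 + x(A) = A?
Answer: 889/42117 ≈ 0.021108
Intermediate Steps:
x(A) = -5 + A
v(w, m) = -12 - 4*m (v(w, m) = (-m - 3)*4 = (-3 - m)*4 = -12 - 4*m)
N = 3292 (N = 3216 + 76 = 3292)
(v(h(5), 180) + x(-152))/(-45409 + N) = ((-12 - 4*180) + (-5 - 152))/(-45409 + 3292) = ((-12 - 720) - 157)/(-42117) = (-732 - 157)*(-1/42117) = -889*(-1/42117) = 889/42117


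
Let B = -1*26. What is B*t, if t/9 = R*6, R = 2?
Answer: -2808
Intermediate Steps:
t = 108 (t = 9*(2*6) = 9*12 = 108)
B = -26
B*t = -26*108 = -2808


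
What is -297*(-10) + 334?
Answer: 3304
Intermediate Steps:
-297*(-10) + 334 = -27*(-110) + 334 = 2970 + 334 = 3304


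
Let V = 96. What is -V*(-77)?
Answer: 7392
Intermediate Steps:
-V*(-77) = -96*(-77) = -1*(-7392) = 7392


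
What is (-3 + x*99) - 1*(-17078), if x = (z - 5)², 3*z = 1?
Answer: 19231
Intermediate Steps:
z = ⅓ (z = (⅓)*1 = ⅓ ≈ 0.33333)
x = 196/9 (x = (⅓ - 5)² = (-14/3)² = 196/9 ≈ 21.778)
(-3 + x*99) - 1*(-17078) = (-3 + (196/9)*99) - 1*(-17078) = (-3 + 2156) + 17078 = 2153 + 17078 = 19231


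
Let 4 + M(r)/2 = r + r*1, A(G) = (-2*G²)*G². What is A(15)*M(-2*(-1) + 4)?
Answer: -1620000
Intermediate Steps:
A(G) = -2*G⁴
M(r) = -8 + 4*r (M(r) = -8 + 2*(r + r*1) = -8 + 2*(r + r) = -8 + 2*(2*r) = -8 + 4*r)
A(15)*M(-2*(-1) + 4) = (-2*15⁴)*(-8 + 4*(-2*(-1) + 4)) = (-2*50625)*(-8 + 4*(2 + 4)) = -101250*(-8 + 4*6) = -101250*(-8 + 24) = -101250*16 = -1620000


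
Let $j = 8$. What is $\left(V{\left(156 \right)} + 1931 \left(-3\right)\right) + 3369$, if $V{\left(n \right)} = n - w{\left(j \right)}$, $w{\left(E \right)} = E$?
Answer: $-2276$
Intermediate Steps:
$V{\left(n \right)} = -8 + n$ ($V{\left(n \right)} = n - 8 = -8 + n$)
$\left(V{\left(156 \right)} + 1931 \left(-3\right)\right) + 3369 = \left(\left(-8 + 156\right) + 1931 \left(-3\right)\right) + 3369 = \left(148 - 5793\right) + 3369 = -5645 + 3369 = -2276$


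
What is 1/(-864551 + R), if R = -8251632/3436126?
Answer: -1718063/1485357210529 ≈ -1.1567e-6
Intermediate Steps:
R = -4125816/1718063 (R = -8251632*1/3436126 = -4125816/1718063 ≈ -2.4014)
1/(-864551 + R) = 1/(-864551 - 4125816/1718063) = 1/(-1485357210529/1718063) = -1718063/1485357210529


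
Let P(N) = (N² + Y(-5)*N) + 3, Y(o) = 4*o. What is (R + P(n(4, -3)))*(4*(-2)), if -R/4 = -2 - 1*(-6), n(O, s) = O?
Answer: 616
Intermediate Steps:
P(N) = 3 + N² - 20*N (P(N) = (N² + (4*(-5))*N) + 3 = (N² - 20*N) + 3 = 3 + N² - 20*N)
R = -16 (R = -4*(-2 - 1*(-6)) = -4*(-2 + 6) = -4*4 = -16)
(R + P(n(4, -3)))*(4*(-2)) = (-16 + (3 + 4² - 20*4))*(4*(-2)) = (-16 + (3 + 16 - 80))*(-8) = (-16 - 61)*(-8) = -77*(-8) = 616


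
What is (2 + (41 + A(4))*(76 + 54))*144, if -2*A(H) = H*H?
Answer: 618048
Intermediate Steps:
A(H) = -H**2/2 (A(H) = -H*H/2 = -H**2/2)
(2 + (41 + A(4))*(76 + 54))*144 = (2 + (41 - 1/2*4**2)*(76 + 54))*144 = (2 + (41 - 1/2*16)*130)*144 = (2 + (41 - 8)*130)*144 = (2 + 33*130)*144 = (2 + 4290)*144 = 4292*144 = 618048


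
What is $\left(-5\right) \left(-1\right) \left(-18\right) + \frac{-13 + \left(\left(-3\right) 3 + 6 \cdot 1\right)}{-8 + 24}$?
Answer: $-91$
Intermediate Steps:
$\left(-5\right) \left(-1\right) \left(-18\right) + \frac{-13 + \left(\left(-3\right) 3 + 6 \cdot 1\right)}{-8 + 24} = 5 \left(-18\right) + \frac{-13 + \left(-9 + 6\right)}{16} = -90 + \left(-13 - 3\right) \frac{1}{16} = -90 - 1 = -91$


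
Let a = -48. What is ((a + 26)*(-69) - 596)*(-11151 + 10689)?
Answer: -425964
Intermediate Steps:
((a + 26)*(-69) - 596)*(-11151 + 10689) = ((-48 + 26)*(-69) - 596)*(-11151 + 10689) = (-22*(-69) - 596)*(-462) = (1518 - 596)*(-462) = 922*(-462) = -425964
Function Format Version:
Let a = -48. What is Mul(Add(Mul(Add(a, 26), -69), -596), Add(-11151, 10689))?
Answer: -425964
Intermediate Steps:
Mul(Add(Mul(Add(a, 26), -69), -596), Add(-11151, 10689)) = Mul(Add(Mul(Add(-48, 26), -69), -596), Add(-11151, 10689)) = Mul(Add(Mul(-22, -69), -596), -462) = Mul(Add(1518, -596), -462) = Mul(922, -462) = -425964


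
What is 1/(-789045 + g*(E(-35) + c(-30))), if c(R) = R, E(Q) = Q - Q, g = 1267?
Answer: -1/827055 ≈ -1.2091e-6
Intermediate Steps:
E(Q) = 0
1/(-789045 + g*(E(-35) + c(-30))) = 1/(-789045 + 1267*(0 - 30)) = 1/(-789045 + 1267*(-30)) = 1/(-789045 - 38010) = 1/(-827055) = -1/827055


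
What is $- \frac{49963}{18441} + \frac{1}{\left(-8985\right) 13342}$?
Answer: $- \frac{1996486012417}{736889266890} \approx -2.7093$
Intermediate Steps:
$- \frac{49963}{18441} + \frac{1}{\left(-8985\right) 13342} = \left(-49963\right) \frac{1}{18441} - \frac{1}{119877870} = - \frac{49963}{18441} - \frac{1}{119877870} = - \frac{1996486012417}{736889266890}$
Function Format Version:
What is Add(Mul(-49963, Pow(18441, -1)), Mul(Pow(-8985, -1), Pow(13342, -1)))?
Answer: Rational(-1996486012417, 736889266890) ≈ -2.7093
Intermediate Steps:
Add(Mul(-49963, Pow(18441, -1)), Mul(Pow(-8985, -1), Pow(13342, -1))) = Add(Mul(-49963, Rational(1, 18441)), Mul(Rational(-1, 8985), Rational(1, 13342))) = Add(Rational(-49963, 18441), Rational(-1, 119877870)) = Rational(-1996486012417, 736889266890)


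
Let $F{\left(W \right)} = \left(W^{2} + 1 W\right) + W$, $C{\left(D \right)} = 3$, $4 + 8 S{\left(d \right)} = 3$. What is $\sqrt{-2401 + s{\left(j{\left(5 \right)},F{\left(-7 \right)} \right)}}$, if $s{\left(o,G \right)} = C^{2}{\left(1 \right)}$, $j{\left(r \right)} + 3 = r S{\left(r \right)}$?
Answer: $2 i \sqrt{598} \approx 48.908 i$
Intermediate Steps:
$S{\left(d \right)} = - \frac{1}{8}$ ($S{\left(d \right)} = - \frac{1}{2} + \frac{1}{8} \cdot 3 = - \frac{1}{2} + \frac{3}{8} = - \frac{1}{8}$)
$F{\left(W \right)} = W^{2} + 2 W$ ($F{\left(W \right)} = \left(W^{2} + W\right) + W = \left(W + W^{2}\right) + W = W^{2} + 2 W$)
$j{\left(r \right)} = -3 - \frac{r}{8}$ ($j{\left(r \right)} = -3 + r \left(- \frac{1}{8}\right) = -3 - \frac{r}{8}$)
$s{\left(o,G \right)} = 9$ ($s{\left(o,G \right)} = 3^{2} = 9$)
$\sqrt{-2401 + s{\left(j{\left(5 \right)},F{\left(-7 \right)} \right)}} = \sqrt{-2401 + 9} = \sqrt{-2392} = 2 i \sqrt{598}$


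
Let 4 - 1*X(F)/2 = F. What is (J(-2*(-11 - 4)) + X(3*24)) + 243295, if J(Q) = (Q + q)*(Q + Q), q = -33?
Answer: 242979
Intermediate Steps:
X(F) = 8 - 2*F
J(Q) = 2*Q*(-33 + Q) (J(Q) = (Q - 33)*(Q + Q) = (-33 + Q)*(2*Q) = 2*Q*(-33 + Q))
(J(-2*(-11 - 4)) + X(3*24)) + 243295 = (2*(-2*(-11 - 4))*(-33 - 2*(-11 - 4)) + (8 - 6*24)) + 243295 = (2*(-2*(-15))*(-33 - 2*(-15)) + (8 - 2*72)) + 243295 = (2*30*(-33 + 30) + (8 - 144)) + 243295 = (2*30*(-3) - 136) + 243295 = (-180 - 136) + 243295 = -316 + 243295 = 242979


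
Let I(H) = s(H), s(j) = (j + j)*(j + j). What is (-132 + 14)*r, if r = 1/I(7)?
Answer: -59/98 ≈ -0.60204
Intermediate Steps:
s(j) = 4*j² (s(j) = (2*j)*(2*j) = 4*j²)
I(H) = 4*H²
r = 1/196 (r = 1/(4*7²) = 1/(4*49) = 1/196 ≈ 0.0051020)
(-132 + 14)*r = (-132 + 14)*(1/196) = -118*1/196 = -59/98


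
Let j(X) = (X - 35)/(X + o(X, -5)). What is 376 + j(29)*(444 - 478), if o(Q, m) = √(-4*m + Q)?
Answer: 1145/3 ≈ 381.67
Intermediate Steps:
o(Q, m) = √(Q - 4*m)
j(X) = (-35 + X)/(X + √(20 + X)) (j(X) = (X - 35)/(X + √(X - 4*(-5))) = (-35 + X)/(X + √(X + 20)) = (-35 + X)/(X + √(20 + X)))
376 + j(29)*(444 - 478) = 376 + ((-35 + 29)/(29 + √(20 + 29)))*(444 - 478) = 376 + (-6/(29 + √49))*(-34) = 376 + (-6/(29 + 7))*(-34) = 376 + (-6/36)*(-34) = 376 + ((1/36)*(-6))*(-34) = 376 - ⅙*(-34) = 376 + 17/3 = 1145/3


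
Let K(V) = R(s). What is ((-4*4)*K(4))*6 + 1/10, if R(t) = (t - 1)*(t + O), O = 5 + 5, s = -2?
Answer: 23041/10 ≈ 2304.1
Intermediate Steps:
O = 10
R(t) = (-1 + t)*(10 + t) (R(t) = (t - 1)*(t + 10) = (-1 + t)*(10 + t))
K(V) = -24 (K(V) = -10 + (-2)² + 9*(-2) = -10 + 4 - 18 = -24)
((-4*4)*K(4))*6 + 1/10 = (-4*4*(-24))*6 + 1/10 = -16*(-24)*6 + ⅒ = 384*6 + ⅒ = 2304 + ⅒ = 23041/10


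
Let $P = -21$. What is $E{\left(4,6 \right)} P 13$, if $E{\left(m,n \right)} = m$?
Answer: $-1092$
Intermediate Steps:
$E{\left(4,6 \right)} P 13 = 4 \left(-21\right) 13 = \left(-84\right) 13 = -1092$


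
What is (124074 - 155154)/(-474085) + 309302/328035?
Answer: 31366153294/31103294595 ≈ 1.0085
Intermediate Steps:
(124074 - 155154)/(-474085) + 309302/328035 = -31080*(-1/474085) + 309302*(1/328035) = 6216/94817 + 309302/328035 = 31366153294/31103294595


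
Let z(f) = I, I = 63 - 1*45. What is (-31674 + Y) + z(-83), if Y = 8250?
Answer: -23406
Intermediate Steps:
I = 18 (I = 63 - 45 = 18)
z(f) = 18
(-31674 + Y) + z(-83) = (-31674 + 8250) + 18 = -23424 + 18 = -23406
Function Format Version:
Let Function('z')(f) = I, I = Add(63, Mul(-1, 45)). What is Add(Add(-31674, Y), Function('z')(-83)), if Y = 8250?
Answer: -23406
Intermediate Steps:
I = 18 (I = Add(63, -45) = 18)
Function('z')(f) = 18
Add(Add(-31674, Y), Function('z')(-83)) = Add(Add(-31674, 8250), 18) = Add(-23424, 18) = -23406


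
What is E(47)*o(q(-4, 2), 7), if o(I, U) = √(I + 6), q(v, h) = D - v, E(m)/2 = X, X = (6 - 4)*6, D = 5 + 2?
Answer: 24*√17 ≈ 98.955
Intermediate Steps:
D = 7
X = 12 (X = 2*6 = 12)
E(m) = 24 (E(m) = 2*12 = 24)
q(v, h) = 7 - v
o(I, U) = √(6 + I)
E(47)*o(q(-4, 2), 7) = 24*√(6 + (7 - 1*(-4))) = 24*√(6 + (7 + 4)) = 24*√(6 + 11) = 24*√17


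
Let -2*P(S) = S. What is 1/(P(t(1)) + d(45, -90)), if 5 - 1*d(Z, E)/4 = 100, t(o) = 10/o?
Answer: -1/385 ≈ -0.0025974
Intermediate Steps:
P(S) = -S/2
d(Z, E) = -380 (d(Z, E) = 20 - 4*100 = 20 - 400 = -380)
1/(P(t(1)) + d(45, -90)) = 1/(-5/1 - 380) = 1/(-5 - 380) = 1/(-385) = -1/385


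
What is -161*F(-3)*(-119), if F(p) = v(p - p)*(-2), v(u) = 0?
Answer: 0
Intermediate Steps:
F(p) = 0 (F(p) = 0*(-2) = 0)
-161*F(-3)*(-119) = -161*0*(-119) = 0*(-119) = 0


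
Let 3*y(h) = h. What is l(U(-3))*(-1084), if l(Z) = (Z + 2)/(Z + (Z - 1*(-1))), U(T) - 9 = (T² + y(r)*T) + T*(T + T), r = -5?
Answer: -46612/83 ≈ -561.59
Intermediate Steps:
y(h) = h/3
U(T) = 9 + 3*T² - 5*T/3 (U(T) = 9 + ((T² + ((⅓)*(-5))*T) + T*(T + T)) = 9 + ((T² - 5*T/3) + T*(2*T)) = 9 + ((T² - 5*T/3) + 2*T²) = 9 + (3*T² - 5*T/3) = 9 + 3*T² - 5*T/3)
l(Z) = (2 + Z)/(1 + 2*Z) (l(Z) = (2 + Z)/(Z + (Z + 1)) = (2 + Z)/(Z + (1 + Z)) = (2 + Z)/(1 + 2*Z))
l(U(-3))*(-1084) = ((2 + (9 + 3*(-3)² - 5/3*(-3)))/(1 + 2*(9 + 3*(-3)² - 5/3*(-3))))*(-1084) = ((2 + (9 + 3*9 + 5))/(1 + 2*(9 + 3*9 + 5)))*(-1084) = ((2 + (9 + 27 + 5))/(1 + 2*(9 + 27 + 5)))*(-1084) = ((2 + 41)/(1 + 2*41))*(-1084) = (43/(1 + 82))*(-1084) = (43/83)*(-1084) = -46612/83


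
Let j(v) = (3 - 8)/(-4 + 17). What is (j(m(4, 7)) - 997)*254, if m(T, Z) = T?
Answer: -3293364/13 ≈ -2.5334e+5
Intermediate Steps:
j(v) = -5/13
(j(m(4, 7)) - 997)*254 = (-5/13 - 997)*254 = -12966/13*254 = -3293364/13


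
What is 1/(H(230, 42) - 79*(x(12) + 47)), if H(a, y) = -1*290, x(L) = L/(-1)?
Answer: -1/3055 ≈ -0.00032733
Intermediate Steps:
x(L) = -L (x(L) = L*(-1) = -L)
H(a, y) = -290
1/(H(230, 42) - 79*(x(12) + 47)) = 1/(-290 - 79*(-1*12 + 47)) = 1/(-290 - 79*(-12 + 47)) = 1/(-290 - 79*35) = 1/(-290 - 2765) = 1/(-3055) = -1/3055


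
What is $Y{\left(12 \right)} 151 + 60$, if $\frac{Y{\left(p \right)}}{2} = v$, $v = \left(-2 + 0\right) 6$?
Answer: $-3564$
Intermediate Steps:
$v = -12$ ($v = \left(-2\right) 6 = -12$)
$Y{\left(p \right)} = -24$ ($Y{\left(p \right)} = 2 \left(-12\right) = -24$)
$Y{\left(12 \right)} 151 + 60 = \left(-24\right) 151 + 60 = -3624 + 60 = -3564$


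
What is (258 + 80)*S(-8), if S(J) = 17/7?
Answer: 5746/7 ≈ 820.86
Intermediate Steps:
S(J) = 17/7 (S(J) = 17*(⅐) = 17/7)
(258 + 80)*S(-8) = (258 + 80)*(17/7) = 338*(17/7) = 5746/7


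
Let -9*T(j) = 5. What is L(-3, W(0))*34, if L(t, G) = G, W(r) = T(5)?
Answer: -170/9 ≈ -18.889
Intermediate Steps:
T(j) = -5/9 (T(j) = -1/9*5 = -5/9)
W(r) = -5/9
L(-3, W(0))*34 = -5/9*34 = -170/9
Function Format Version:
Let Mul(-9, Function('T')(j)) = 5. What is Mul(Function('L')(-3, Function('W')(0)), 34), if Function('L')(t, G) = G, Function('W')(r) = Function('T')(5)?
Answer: Rational(-170, 9) ≈ -18.889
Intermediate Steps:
Function('T')(j) = Rational(-5, 9) (Function('T')(j) = Mul(Rational(-1, 9), 5) = Rational(-5, 9))
Function('W')(r) = Rational(-5, 9)
Mul(Function('L')(-3, Function('W')(0)), 34) = Mul(Rational(-5, 9), 34) = Rational(-170, 9)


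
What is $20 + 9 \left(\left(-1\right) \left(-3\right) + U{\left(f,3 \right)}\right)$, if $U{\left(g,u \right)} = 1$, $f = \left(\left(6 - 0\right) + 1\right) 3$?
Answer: $56$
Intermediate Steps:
$f = 21$ ($f = \left(\left(6 + 0\right) + 1\right) 3 = \left(6 + 1\right) 3 = 7 \cdot 3 = 21$)
$20 + 9 \left(\left(-1\right) \left(-3\right) + U{\left(f,3 \right)}\right) = 20 + 9 \left(\left(-1\right) \left(-3\right) + 1\right) = 20 + 9 \left(3 + 1\right) = 20 + 9 \cdot 4 = 20 + 36 = 56$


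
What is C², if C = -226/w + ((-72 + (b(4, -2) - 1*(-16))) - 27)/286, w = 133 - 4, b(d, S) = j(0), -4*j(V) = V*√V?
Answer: 5676567649/1361167236 ≈ 4.1704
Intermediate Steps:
j(V) = -V^(3/2)/4 (j(V) = -V*√V/4 = -V^(3/2)/4)
b(d, S) = 0 (b(d, S) = -0^(3/2)/4 = -¼*0 = 0)
w = 129
C = -75343/36894 (C = -226/129 + ((-72 + (0 - 1*(-16))) - 27)/286 = -226*1/129 + ((-72 + (0 + 16)) - 27)*(1/286) = -226/129 + ((-72 + 16) - 27)*(1/286) = -226/129 + (-56 - 27)*(1/286) = -226/129 - 83*1/286 = -226/129 - 83/286 = -75343/36894 ≈ -2.0421)
C² = (-75343/36894)² = 5676567649/1361167236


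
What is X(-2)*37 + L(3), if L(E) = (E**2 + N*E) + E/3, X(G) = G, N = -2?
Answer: -70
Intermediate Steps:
L(E) = E**2 - 5*E/3 (L(E) = (E**2 - 2*E) + E/3 = E**2 - 5*E/3)
X(-2)*37 + L(3) = -2*37 + (1/3)*3*(-5 + 3*3) = -74 + (1/3)*3*(-5 + 9) = -74 + (1/3)*3*4 = -74 + 4 = -70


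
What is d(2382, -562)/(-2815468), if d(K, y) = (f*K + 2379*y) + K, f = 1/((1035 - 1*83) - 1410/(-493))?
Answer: 314131984605/662685149564 ≈ 0.47403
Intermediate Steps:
f = 493/470746 (f = 1/((1035 - 83) - 1410*(-1/493)) = 1/(952 + 1410/493) = 1/(470746/493) = 493/470746 ≈ 0.0010473)
d(K, y) = 2379*y + 471239*K/470746 (d(K, y) = (493*K/470746 + 2379*y) + K = (2379*y + 493*K/470746) + K = 2379*y + 471239*K/470746)
d(2382, -562)/(-2815468) = (2379*(-562) + (471239/470746)*2382)/(-2815468) = (-1336998 + 561245649/235373)*(-1/2815468) = -314131984605/235373*(-1/2815468) = 314131984605/662685149564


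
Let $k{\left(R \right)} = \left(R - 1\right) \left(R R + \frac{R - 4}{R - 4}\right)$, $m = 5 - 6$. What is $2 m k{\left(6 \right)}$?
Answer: $-370$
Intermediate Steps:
$m = -1$ ($m = 5 - 6 = -1$)
$k{\left(R \right)} = \left(1 + R^{2}\right) \left(-1 + R\right)$ ($k{\left(R \right)} = \left(-1 + R\right) \left(R^{2} + \frac{-4 + R}{-4 + R}\right) = \left(-1 + R\right) \left(R^{2} + 1\right) = \left(-1 + R\right) \left(1 + R^{2}\right) = \left(1 + R^{2}\right) \left(-1 + R\right)$)
$2 m k{\left(6 \right)} = 2 \left(-1\right) \left(-1 + 6 + 6^{3} - 6^{2}\right) = - 2 \left(-1 + 6 + 216 - 36\right) = \left(-2\right) 185 = -370$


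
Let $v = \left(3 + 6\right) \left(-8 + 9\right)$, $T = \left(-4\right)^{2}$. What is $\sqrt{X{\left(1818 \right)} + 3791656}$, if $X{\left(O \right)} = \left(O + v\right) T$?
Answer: $2 \sqrt{955222} \approx 1954.7$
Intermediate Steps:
$T = 16$
$v = 9$ ($v = 9 \cdot 1 = 9$)
$X{\left(O \right)} = 144 + 16 O$ ($X{\left(O \right)} = \left(O + 9\right) 16 = \left(9 + O\right) 16 = 144 + 16 O$)
$\sqrt{X{\left(1818 \right)} + 3791656} = \sqrt{\left(144 + 16 \cdot 1818\right) + 3791656} = \sqrt{\left(144 + 29088\right) + 3791656} = \sqrt{29232 + 3791656} = \sqrt{3820888} = 2 \sqrt{955222}$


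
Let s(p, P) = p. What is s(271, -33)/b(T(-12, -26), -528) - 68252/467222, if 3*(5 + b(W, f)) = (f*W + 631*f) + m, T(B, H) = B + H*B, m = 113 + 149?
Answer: -16956746189/114777990131 ≈ -0.14774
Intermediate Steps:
m = 262
T(B, H) = B + B*H
b(W, f) = 247/3 + 631*f/3 + W*f/3 (b(W, f) = -5 + ((f*W + 631*f) + 262)/3 = -5 + ((W*f + 631*f) + 262)/3 = -5 + ((631*f + W*f) + 262)/3 = -5 + (262 + 631*f + W*f)/3 = -5 + (262/3 + 631*f/3 + W*f/3) = 247/3 + 631*f/3 + W*f/3)
s(271, -33)/b(T(-12, -26), -528) - 68252/467222 = 271/(247/3 + (631/3)*(-528) + (⅓)*(-12*(1 - 26))*(-528)) - 68252/467222 = 271/(247/3 - 111056 + (⅓)*(-12*(-25))*(-528)) - 68252*1/467222 = 271/(247/3 - 111056 + (⅓)*300*(-528)) - 34126/233611 = 271/(247/3 - 111056 - 52800) - 34126/233611 = 271/(-491321/3) - 34126/233611 = 271*(-3/491321) - 34126/233611 = -813/491321 - 34126/233611 = -16956746189/114777990131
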